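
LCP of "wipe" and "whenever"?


Word 1: "wipe"
Word 2: "whenever"
Comparing from start:
  Pos 0: 'w' == 'w'
  Pos 1: 'i' != 'h' (stop)
LCP = "w" (length 1)


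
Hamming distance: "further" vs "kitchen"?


Comparing character by character (same length = 7):
  Pos 0: 'f' vs 'k' !=
  Pos 1: 'u' vs 'i' !=
  Pos 2: 'r' vs 't' !=
  Pos 3: 't' vs 'c' !=
  Pos 4: 'h' vs 'h' =
  Pos 5: 'e' vs 'e' =
  Pos 6: 'r' vs 'n' !=
Hamming distance = 5


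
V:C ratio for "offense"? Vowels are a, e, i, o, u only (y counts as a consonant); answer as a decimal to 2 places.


Word: "offense"
Vowels (a,e,i,o,u): 3
Consonants: 4
Ratio = 3/4
= 0.75


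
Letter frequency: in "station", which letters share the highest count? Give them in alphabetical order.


Word: "station"
Letter counts:
  'a': 1
  'i': 1
  'n': 1
  'o': 1
  's': 1
  't': 2
Maximum count = 2
Most frequent = 't' (2 times each)


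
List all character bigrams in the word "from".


Word: "from" (length 4)
Number of bigrams = 4 - 2 + 1 = 3
  Position 0: "fr"
  Position 1: "ro"
  Position 2: "om"
Bigrams = "fr", "ro", "om"


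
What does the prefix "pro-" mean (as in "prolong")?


Prefix: pro-
Example: prolong (pro- + long)
Meaning = forward / in favor of


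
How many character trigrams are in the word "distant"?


Word: "distant" (length 7)
Number of 3-grams = length - 3 + 1 = 7 - 3 + 1
= 5


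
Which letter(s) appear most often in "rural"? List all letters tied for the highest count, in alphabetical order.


Word: "rural"
Letter counts:
  'a': 1
  'l': 1
  'r': 2
  'u': 1
Maximum count = 2
Most frequent = 'r' (2 times each)


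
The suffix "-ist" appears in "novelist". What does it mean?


Suffix: -ist
As in: novelist -> novel + -ist
Meaning = one who practices


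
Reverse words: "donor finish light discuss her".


Original: "donor finish light discuss her"
Words (1..n): donor | finish | light | discuss | her
Reversed (n..1): her | discuss | light | finish | donor
Result = "her discuss light finish donor"


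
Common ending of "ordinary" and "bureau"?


Word 1: "ordinary"
Word 2: "bureau"
Comparing from end:
  Pos -1: 'y' != 'u' (stop)
LCS = "" (length 0)


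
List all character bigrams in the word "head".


Word: "head" (length 4)
Number of bigrams = 4 - 2 + 1 = 3
  Position 0: "he"
  Position 1: "ea"
  Position 2: "ad"
Bigrams = "he", "ea", "ad"


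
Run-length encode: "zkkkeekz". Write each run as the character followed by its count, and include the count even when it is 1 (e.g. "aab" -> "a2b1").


String: "zkkkeekz"
Scanning for consecutive runs:
  'z' x 1
  'k' x 3
  'e' x 2
  'k' x 1
  'z' x 1
RLE = "z1k3e2k1z1"


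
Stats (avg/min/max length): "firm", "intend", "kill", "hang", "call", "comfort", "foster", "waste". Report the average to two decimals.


Lengths: "firm"=4, "intend"=6, "kill"=4, "hang"=4, "call"=4, "comfort"=7, "foster"=6, "waste"=5
Sum = 40, Count = 8
Average = 40/8 = 5.00
= avg=5.00, min=4, max=7


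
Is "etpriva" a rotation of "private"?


Word: "private", Candidate: "etpriva"
Method: check if candidate is substring of word+word
"privateprivate" contains "etpriva"? No
Is rotation = No


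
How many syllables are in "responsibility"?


Word: "responsibility"
Syllable breakdown: re / spon / si / bil / i / ty
Counting: 6 parts
= 6 syllables


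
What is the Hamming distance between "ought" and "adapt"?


Comparing character by character (same length = 5):
  Pos 0: 'o' vs 'a' !=
  Pos 1: 'u' vs 'd' !=
  Pos 2: 'g' vs 'a' !=
  Pos 3: 'h' vs 'p' !=
  Pos 4: 't' vs 't' =
Hamming distance = 4


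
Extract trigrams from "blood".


Word: "blood" (length 5)
Number of trigrams = 5 - 3 + 1 = 3
  Position 0: "blo"
  Position 1: "loo"
  Position 2: "ood"
Trigrams = "blo", "loo", "ood"


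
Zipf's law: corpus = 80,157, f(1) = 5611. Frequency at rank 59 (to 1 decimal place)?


Zipf's law: f(r) = f(1) / r
f(1) = 5611
f(59) = 5611 / 59
= 95.1 occurrences


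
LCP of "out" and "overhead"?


Word 1: "out"
Word 2: "overhead"
Comparing from start:
  Pos 0: 'o' == 'o'
  Pos 1: 'u' != 'v' (stop)
LCP = "o" (length 1)


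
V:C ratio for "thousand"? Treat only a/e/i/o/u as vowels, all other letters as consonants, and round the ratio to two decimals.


Word: "thousand"
Vowels (a,e,i,o,u): 3
Consonants: 5
Ratio = 3/5
= 0.60


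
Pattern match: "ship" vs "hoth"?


Pattern of "ship": [0, 1, 2, 3]
Pattern of "hoth": [0, 1, 2, 0]
Patterns do not match
Same pattern = No


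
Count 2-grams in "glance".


Word: "glance" (length 6)
Number of 2-grams = length - 2 + 1 = 6 - 2 + 1
= 5


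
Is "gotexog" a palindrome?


Word: "gotexog"
Reversed: "goxetog"
Forward == Backward? gotexog != goxetog
Palindrome = No


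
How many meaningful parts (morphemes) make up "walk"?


Word: "walk"
Morphemes: walk
Each morpheme carries meaning
= 1 morpheme


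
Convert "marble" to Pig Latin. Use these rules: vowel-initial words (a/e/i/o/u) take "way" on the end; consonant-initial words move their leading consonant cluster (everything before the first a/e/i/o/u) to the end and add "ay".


Word: "marble"
Starts with consonant(s) → move to end, add 'ay'
Consonant cluster: "m"
Pig Latin = "arblemay"


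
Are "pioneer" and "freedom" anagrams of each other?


Word 1: "pioneer" → sorted: eeinopr
Word 2: "freedom" → sorted: deefmor
Same letters? eeinopr != deefmor
Anagram = No


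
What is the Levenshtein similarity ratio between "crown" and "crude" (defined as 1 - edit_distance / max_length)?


Word 1: "crown" (length 5)
Word 2: "crude" (length 5)
One optimal edit sequence:
  1. keep 'c'
  2. keep 'r'
  3. substitute 'o' -> 'u'  (+1)
  4. substitute 'w' -> 'd'  (+1)
  5. substitute 'n' -> 'e'  (+1)
Edit distance = 3
Max length = max(5, 5) = 5
Similarity = 1 - 3/5
= 0.4000


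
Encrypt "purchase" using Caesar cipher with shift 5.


Word: "purchase"
Shift: 5
Each letter → (letter + shift) mod 26:
  'p' (15) + 5 = 20 → 'u'
  'u' (20) + 5 = 25 → 'z'
  'r' (17) + 5 = 22 → 'w'
  'c' (2) + 5 = 7 → 'h'
  'h' (7) + 5 = 12 → 'm'
  'a' (0) + 5 = 5 → 'f'
  's' (18) + 5 = 23 → 'x'
  'e' (4) + 5 = 9 → 'j'
Result = "uzwhmfxj"


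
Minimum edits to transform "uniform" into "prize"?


Word 1: "uniform" (length 7)
Word 2: "prize" (length 5)
One optimal edit sequence (insert/delete/substitute each cost 1):
  1. substitute 'u' -> 'p'  (+1)
  2. substitute 'n' -> 'r'  (+1)
  3. keep 'i'
  4. delete 'f'  (+1)
  5. delete 'o'  (+1)
  6. substitute 'r' -> 'z'  (+1)
  7. substitute 'm' -> 'e'  (+1)
Total edit operations: 6
Edit distance = 6


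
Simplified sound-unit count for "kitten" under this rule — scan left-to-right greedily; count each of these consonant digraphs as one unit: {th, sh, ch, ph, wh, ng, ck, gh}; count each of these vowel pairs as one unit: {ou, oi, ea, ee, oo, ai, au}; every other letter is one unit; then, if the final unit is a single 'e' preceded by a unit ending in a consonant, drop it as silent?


Word: "kitten" (6 letters)
Left-to-right scan:
  [1] 'k' (letter)
  [2] 'i' (letter)
  [3] 't' (letter)
  [4] 't' (letter)
  [5] 'e' (letter)
  [6] 'n' (letter)
Units from scan: 6
Sound units = 6 units


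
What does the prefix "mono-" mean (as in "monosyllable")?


Prefix: mono-
As in: monosyllable -> mono- + syllable
Meaning = one


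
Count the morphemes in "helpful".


Word: "helpful"
Morphemes: help + -ful
Each morpheme carries meaning
= 2 morphemes


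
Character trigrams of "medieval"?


Word: "medieval" (length 8)
Number of trigrams = 8 - 3 + 1 = 6
  Position 0: "med"
  Position 1: "edi"
  Position 2: "die"
  Position 3: "iev"
  Position 4: "eva"
  Position 5: "val"
Trigrams = "med", "edi", "die", "iev", "eva", "val"


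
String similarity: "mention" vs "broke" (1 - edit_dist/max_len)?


Word 1: "mention" (length 7)
Word 2: "broke" (length 5)
One optimal edit sequence:
  1. delete 'm'  (+1)
  2. delete 'e'  (+1)
  3. substitute 'n' -> 'b'  (+1)
  4. substitute 't' -> 'r'  (+1)
  5. substitute 'i' -> 'o'  (+1)
  6. substitute 'o' -> 'k'  (+1)
  7. substitute 'n' -> 'e'  (+1)
Edit distance = 7
Max length = max(7, 5) = 7
Similarity = 1 - 7/7
= 0.0000


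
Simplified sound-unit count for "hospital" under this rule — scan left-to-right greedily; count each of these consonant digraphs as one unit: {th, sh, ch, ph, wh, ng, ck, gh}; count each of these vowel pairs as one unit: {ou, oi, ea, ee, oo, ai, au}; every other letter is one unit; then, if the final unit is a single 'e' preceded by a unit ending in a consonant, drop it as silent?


Word: "hospital" (8 letters)
Left-to-right scan:
  [1] 'h' (letter)
  [2] 'o' (letter)
  [3] 's' (letter)
  [4] 'p' (letter)
  [5] 'i' (letter)
  [6] 't' (letter)
  [7] 'a' (letter)
  [8] 'l' (letter)
Units from scan: 8
Sound units = 8 units


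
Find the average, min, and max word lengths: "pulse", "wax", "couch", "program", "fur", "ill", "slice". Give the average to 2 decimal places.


Lengths: "pulse"=5, "wax"=3, "couch"=5, "program"=7, "fur"=3, "ill"=3, "slice"=5
Sum = 31, Count = 7
Average = 31/7 = 4.43
= avg=4.43, min=3, max=7


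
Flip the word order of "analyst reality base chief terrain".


Original: "analyst reality base chief terrain"
Words (1..n): analyst | reality | base | chief | terrain
Reversed (n..1): terrain | chief | base | reality | analyst
Result = "terrain chief base reality analyst"


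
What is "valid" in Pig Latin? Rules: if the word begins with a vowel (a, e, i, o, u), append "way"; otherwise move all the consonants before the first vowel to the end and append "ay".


Word: "valid"
Starts with consonant(s) → move to end, add 'ay'
Consonant cluster: "v"
Pig Latin = "alidvay"


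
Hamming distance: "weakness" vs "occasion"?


Comparing character by character (same length = 8):
  Pos 0: 'w' vs 'o' !=
  Pos 1: 'e' vs 'c' !=
  Pos 2: 'a' vs 'c' !=
  Pos 3: 'k' vs 'a' !=
  Pos 4: 'n' vs 's' !=
  Pos 5: 'e' vs 'i' !=
  Pos 6: 's' vs 'o' !=
  Pos 7: 's' vs 'n' !=
Hamming distance = 8


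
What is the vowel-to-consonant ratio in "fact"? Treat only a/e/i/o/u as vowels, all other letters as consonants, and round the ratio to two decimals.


Word: "fact"
Vowels (a,e,i,o,u): 1
Consonants: 3
Ratio = 1/3
= 0.33


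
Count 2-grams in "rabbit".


Word: "rabbit" (length 6)
Number of 2-grams = length - 2 + 1 = 6 - 2 + 1
= 5


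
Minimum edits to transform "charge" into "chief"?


Word 1: "charge" (length 6)
Word 2: "chief" (length 5)
One optimal edit sequence (insert/delete/substitute each cost 1):
  1. keep 'c'
  2. keep 'h'
  3. delete 'a'  (+1)
  4. substitute 'r' -> 'i'  (+1)
  5. substitute 'g' -> 'e'  (+1)
  6. substitute 'e' -> 'f'  (+1)
Total edit operations: 4
Edit distance = 4


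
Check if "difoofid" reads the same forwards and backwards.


Word: "difoofid"
Reversed: "difoofid"
Forward == Backward? difoofid == difoofid
Palindrome = Yes


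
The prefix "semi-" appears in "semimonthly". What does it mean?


Prefix: semi-
As in: semimonthly -> semi- + monthly
Meaning = half


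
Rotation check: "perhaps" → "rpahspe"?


Word: "perhaps", Candidate: "rpahspe"
Method: check if candidate is substring of word+word
"perhapsperhaps" contains "rpahspe"? No
Is rotation = No


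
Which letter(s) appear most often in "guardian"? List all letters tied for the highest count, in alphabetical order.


Word: "guardian"
Letter counts:
  'a': 2
  'd': 1
  'g': 1
  'i': 1
  'n': 1
  'r': 1
  'u': 1
Maximum count = 2
Most frequent = 'a' (2 times each)


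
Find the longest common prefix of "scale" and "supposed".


Word 1: "scale"
Word 2: "supposed"
Comparing from start:
  Pos 0: 's' == 's'
  Pos 1: 'c' != 'u' (stop)
LCP = "s" (length 1)


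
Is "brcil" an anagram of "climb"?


Word 1: "climb" → sorted: bcilm
Word 2: "brcil" → sorted: bcilr
Same letters? bcilm != bcilr
Anagram = No


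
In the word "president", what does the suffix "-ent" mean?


Suffix: -ent
Example: president = preside + -ent, with a spelling change
Meaning = one who / that which


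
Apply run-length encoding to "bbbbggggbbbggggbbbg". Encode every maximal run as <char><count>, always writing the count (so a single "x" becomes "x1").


String: "bbbbggggbbbggggbbbg"
Scanning for consecutive runs:
  'b' x 4
  'g' x 4
  'b' x 3
  'g' x 4
  'b' x 3
  'g' x 1
RLE = "b4g4b3g4b3g1"


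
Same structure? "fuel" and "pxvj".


Pattern of "fuel": [0, 1, 2, 3]
Pattern of "pxvj": [0, 1, 2, 3]
Patterns match
Same pattern = Yes


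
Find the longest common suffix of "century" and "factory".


Word 1: "century"
Word 2: "factory"
Comparing from end:
  Pos -1: 'y' == 'y'
  Pos -2: 'r' == 'r'
  Pos -3: 'u' != 'o' (stop)
LCS = "ry" (length 2)


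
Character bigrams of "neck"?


Word: "neck" (length 4)
Number of bigrams = 4 - 2 + 1 = 3
  Position 0: "ne"
  Position 1: "ec"
  Position 2: "ck"
Bigrams = "ne", "ec", "ck"


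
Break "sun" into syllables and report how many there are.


Word: "sun"
Syllable breakdown: sun
Counting: 1 part
= 1 syllable


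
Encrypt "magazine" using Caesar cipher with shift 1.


Word: "magazine"
Shift: 1
Each letter → (letter + shift) mod 26:
  'm' (12) + 1 = 13 → 'n'
  'a' (0) + 1 = 1 → 'b'
  'g' (6) + 1 = 7 → 'h'
  'a' (0) + 1 = 1 → 'b'
  'z' (25) + 1 = 0 → 'a'
  'i' (8) + 1 = 9 → 'j'
  'n' (13) + 1 = 14 → 'o'
  'e' (4) + 1 = 5 → 'f'
Result = "nbhbajof"


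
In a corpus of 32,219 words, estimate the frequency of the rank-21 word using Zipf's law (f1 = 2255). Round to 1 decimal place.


Zipf's law: f(r) = f(1) / r
f(1) = 2255
f(21) = 2255 / 21
= 107.4 occurrences


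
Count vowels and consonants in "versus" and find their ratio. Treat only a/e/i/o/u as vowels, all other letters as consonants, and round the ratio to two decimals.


Word: "versus"
Vowels (a,e,i,o,u): 2
Consonants: 4
Ratio = 2/4
= 0.50


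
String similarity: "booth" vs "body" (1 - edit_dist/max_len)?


Word 1: "booth" (length 5)
Word 2: "body" (length 4)
One optimal edit sequence:
  1. keep 'b'
  2. delete 'o'  (+1)
  3. keep 'o'
  4. substitute 't' -> 'd'  (+1)
  5. substitute 'h' -> 'y'  (+1)
Edit distance = 3
Max length = max(5, 4) = 5
Similarity = 1 - 3/5
= 0.4000


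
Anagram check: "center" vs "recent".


Word 1: "center" → sorted: ceenrt
Word 2: "recent" → sorted: ceenrt
Same letters? ceenrt == ceenrt
Anagram = Yes


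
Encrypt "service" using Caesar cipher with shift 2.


Word: "service"
Shift: 2
Each letter → (letter + shift) mod 26:
  's' (18) + 2 = 20 → 'u'
  'e' (4) + 2 = 6 → 'g'
  'r' (17) + 2 = 19 → 't'
  'v' (21) + 2 = 23 → 'x'
  'i' (8) + 2 = 10 → 'k'
  'c' (2) + 2 = 4 → 'e'
  'e' (4) + 2 = 6 → 'g'
Result = "ugtxkeg"


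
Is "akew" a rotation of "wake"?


Word: "wake", Candidate: "akew"
Method: check if candidate is substring of word+word
"wakewake" contains "akew"? Yes
Is rotation = Yes


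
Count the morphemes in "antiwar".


Word: "antiwar"
Morphemes: anti- + war
Each morpheme carries meaning
= 2 morphemes


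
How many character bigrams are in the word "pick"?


Word: "pick" (length 4)
Number of 2-grams = length - 2 + 1 = 4 - 2 + 1
= 3


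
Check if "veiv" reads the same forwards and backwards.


Word: "veiv"
Reversed: "viev"
Forward == Backward? veiv != viev
Palindrome = No


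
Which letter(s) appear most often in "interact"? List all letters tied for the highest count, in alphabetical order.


Word: "interact"
Letter counts:
  'a': 1
  'c': 1
  'e': 1
  'i': 1
  'n': 1
  'r': 1
  't': 2
Maximum count = 2
Most frequent = 't' (2 times each)


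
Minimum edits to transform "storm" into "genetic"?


Word 1: "storm" (length 5)
Word 2: "genetic" (length 7)
One optimal edit sequence (insert/delete/substitute each cost 1):
  1. insert 'g'  (+1)
  2. insert 'e'  (+1)
  3. substitute 's' -> 'n'  (+1)
  4. substitute 't' -> 'e'  (+1)
  5. substitute 'o' -> 't'  (+1)
  6. substitute 'r' -> 'i'  (+1)
  7. substitute 'm' -> 'c'  (+1)
Total edit operations: 7
Edit distance = 7


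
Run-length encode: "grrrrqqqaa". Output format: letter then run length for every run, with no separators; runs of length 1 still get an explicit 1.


String: "grrrrqqqaa"
Scanning for consecutive runs:
  'g' x 1
  'r' x 4
  'q' x 3
  'a' x 2
RLE = "g1r4q3a2"


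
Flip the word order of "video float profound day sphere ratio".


Original: "video float profound day sphere ratio"
Words (1..n): video | float | profound | day | sphere | ratio
Reversed (n..1): ratio | sphere | day | profound | float | video
Result = "ratio sphere day profound float video"


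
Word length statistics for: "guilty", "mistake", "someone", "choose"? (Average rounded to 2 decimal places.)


Lengths: "guilty"=6, "mistake"=7, "someone"=7, "choose"=6
Sum = 26, Count = 4
Average = 26/4 = 6.50
= avg=6.50, min=6, max=7


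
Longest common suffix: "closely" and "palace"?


Word 1: "closely"
Word 2: "palace"
Comparing from end:
  Pos -1: 'y' != 'e' (stop)
LCS = "" (length 0)


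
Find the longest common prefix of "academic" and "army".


Word 1: "academic"
Word 2: "army"
Comparing from start:
  Pos 0: 'a' == 'a'
  Pos 1: 'c' != 'r' (stop)
LCP = "a" (length 1)


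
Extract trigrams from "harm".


Word: "harm" (length 4)
Number of trigrams = 4 - 3 + 1 = 2
  Position 0: "har"
  Position 1: "arm"
Trigrams = "har", "arm"


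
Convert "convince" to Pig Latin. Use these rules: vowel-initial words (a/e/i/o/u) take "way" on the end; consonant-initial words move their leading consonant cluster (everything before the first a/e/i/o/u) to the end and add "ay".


Word: "convince"
Starts with consonant(s) → move to end, add 'ay'
Consonant cluster: "c"
Pig Latin = "onvincecay"


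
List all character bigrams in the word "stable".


Word: "stable" (length 6)
Number of bigrams = 6 - 2 + 1 = 5
  Position 0: "st"
  Position 1: "ta"
  Position 2: "ab"
  Position 3: "bl"
  Position 4: "le"
Bigrams = "st", "ta", "ab", "bl", "le"


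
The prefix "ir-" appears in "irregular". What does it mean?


Prefix: ir-
Example: irregular = ir- + regular
Meaning = not


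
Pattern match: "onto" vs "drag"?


Pattern of "onto": [0, 1, 2, 0]
Pattern of "drag": [0, 1, 2, 3]
Patterns do not match
Same pattern = No


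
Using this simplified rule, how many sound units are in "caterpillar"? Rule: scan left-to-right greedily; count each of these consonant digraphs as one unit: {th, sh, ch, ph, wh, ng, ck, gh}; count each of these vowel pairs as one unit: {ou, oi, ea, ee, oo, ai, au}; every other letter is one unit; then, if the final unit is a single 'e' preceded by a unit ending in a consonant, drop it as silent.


Word: "caterpillar" (11 letters)
Left-to-right scan:
  [1] 'c' (letter)
  [2] 'a' (letter)
  [3] 't' (letter)
  [4] 'e' (letter)
  [5] 'r' (letter)
  [6] 'p' (letter)
  [7] 'i' (letter)
  [8] 'l' (letter)
  [9] 'l' (letter)
  [10] 'a' (letter)
  [11] 'r' (letter)
Units from scan: 11
Sound units = 11 units


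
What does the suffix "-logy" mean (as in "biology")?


Suffix: -logy
Example: biology (bio- + -logy)
Meaning = study of


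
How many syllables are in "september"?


Word: "september"
Syllable breakdown: sep | tem | ber
Counting: 3 parts
= 3 syllables


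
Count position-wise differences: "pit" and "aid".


Comparing character by character (same length = 3):
  Pos 0: 'p' vs 'a' !=
  Pos 1: 'i' vs 'i' =
  Pos 2: 't' vs 'd' !=
Hamming distance = 2


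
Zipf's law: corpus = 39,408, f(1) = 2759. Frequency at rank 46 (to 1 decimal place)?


Zipf's law: f(r) = f(1) / r
f(1) = 2759
f(46) = 2759 / 46
= 60.0 occurrences


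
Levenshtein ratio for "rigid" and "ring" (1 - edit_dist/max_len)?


Word 1: "rigid" (length 5)
Word 2: "ring" (length 4)
One optimal edit sequence:
  1. keep 'r'
  2. keep 'i'
  3. delete 'g'  (+1)
  4. substitute 'i' -> 'n'  (+1)
  5. substitute 'd' -> 'g'  (+1)
Edit distance = 3
Max length = max(5, 4) = 5
Similarity = 1 - 3/5
= 0.4000


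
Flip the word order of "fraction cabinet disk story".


Original: "fraction cabinet disk story"
Words (1..n): fraction | cabinet | disk | story
Reversed (n..1): story | disk | cabinet | fraction
Result = "story disk cabinet fraction"


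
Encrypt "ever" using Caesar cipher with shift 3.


Word: "ever"
Shift: 3
Each letter → (letter + shift) mod 26:
  'e' (4) + 3 = 7 → 'h'
  'v' (21) + 3 = 24 → 'y'
  'e' (4) + 3 = 7 → 'h'
  'r' (17) + 3 = 20 → 'u'
Result = "hyhu"


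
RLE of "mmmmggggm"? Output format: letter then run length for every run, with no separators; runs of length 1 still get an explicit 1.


String: "mmmmggggm"
Scanning for consecutive runs:
  'm' x 4
  'g' x 4
  'm' x 1
RLE = "m4g4m1"


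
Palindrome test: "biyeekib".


Word: "biyeekib"
Reversed: "bikeeyib"
Forward == Backward? biyeekib != bikeeyib
Palindrome = No


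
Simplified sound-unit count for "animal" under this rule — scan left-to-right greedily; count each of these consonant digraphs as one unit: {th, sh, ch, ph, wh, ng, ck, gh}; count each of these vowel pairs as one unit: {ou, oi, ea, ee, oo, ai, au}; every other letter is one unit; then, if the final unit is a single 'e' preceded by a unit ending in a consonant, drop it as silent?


Word: "animal" (6 letters)
Left-to-right scan:
  1. 'a' (letter)
  2. 'n' (letter)
  3. 'i' (letter)
  4. 'm' (letter)
  5. 'a' (letter)
  6. 'l' (letter)
Units from scan: 6
Sound units = 6 units


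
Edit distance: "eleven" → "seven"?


Word 1: "eleven" (length 6)
Word 2: "seven" (length 5)
One optimal edit sequence (insert/delete/substitute each cost 1):
  1. delete 'e'  (+1)
  2. substitute 'l' -> 's'  (+1)
  3. keep 'e'
  4. keep 'v'
  5. keep 'e'
  6. keep 'n'
Total edit operations: 2
Edit distance = 2


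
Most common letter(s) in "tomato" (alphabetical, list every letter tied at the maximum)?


Word: "tomato"
Letter counts:
  'a': 1
  'm': 1
  'o': 2
  't': 2
Maximum count = 2
Most frequent = 'o', 't' (2 times each)


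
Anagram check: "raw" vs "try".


Word 1: "raw" → sorted: arw
Word 2: "try" → sorted: rty
Same letters? arw != rty
Anagram = No


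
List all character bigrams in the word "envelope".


Word: "envelope" (length 8)
Number of bigrams = 8 - 2 + 1 = 7
  Position 0: "en"
  Position 1: "nv"
  Position 2: "ve"
  Position 3: "el"
  Position 4: "lo"
  Position 5: "op"
  Position 6: "pe"
Bigrams = "en", "nv", "ve", "el", "lo", "op", "pe"


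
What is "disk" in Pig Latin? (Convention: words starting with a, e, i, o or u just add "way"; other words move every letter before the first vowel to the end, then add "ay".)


Word: "disk"
Starts with consonant(s) → move to end, add 'ay'
Consonant cluster: "d"
Pig Latin = "iskday"


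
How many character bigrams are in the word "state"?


Word: "state" (length 5)
Number of 2-grams = length - 2 + 1 = 5 - 2 + 1
= 4


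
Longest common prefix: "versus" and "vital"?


Word 1: "versus"
Word 2: "vital"
Comparing from start:
  Pos 0: 'v' == 'v'
  Pos 1: 'e' != 'i' (stop)
LCP = "v" (length 1)


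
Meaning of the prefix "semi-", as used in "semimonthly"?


Prefix: semi-
Example: semimonthly (semi- + monthly)
Meaning = half


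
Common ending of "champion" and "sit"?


Word 1: "champion"
Word 2: "sit"
Comparing from end:
  Pos -1: 'n' != 't' (stop)
LCS = "" (length 0)


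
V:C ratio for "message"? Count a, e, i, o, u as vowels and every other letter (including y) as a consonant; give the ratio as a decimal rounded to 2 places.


Word: "message"
Vowels (a,e,i,o,u): 3
Consonants: 4
Ratio = 3/4
= 0.75


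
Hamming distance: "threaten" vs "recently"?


Comparing character by character (same length = 8):
  Pos 0: 't' vs 'r' !=
  Pos 1: 'h' vs 'e' !=
  Pos 2: 'r' vs 'c' !=
  Pos 3: 'e' vs 'e' =
  Pos 4: 'a' vs 'n' !=
  Pos 5: 't' vs 't' =
  Pos 6: 'e' vs 'l' !=
  Pos 7: 'n' vs 'y' !=
Hamming distance = 6


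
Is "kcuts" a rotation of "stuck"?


Word: "stuck", Candidate: "kcuts"
Method: check if candidate is substring of word+word
"stuckstuck" contains "kcuts"? No
Is rotation = No


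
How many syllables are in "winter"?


Word: "winter"
Syllable breakdown: win | ter
Counting: 2 parts
= 2 syllables


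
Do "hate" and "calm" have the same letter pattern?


Pattern of "hate": [0, 1, 2, 3]
Pattern of "calm": [0, 1, 2, 3]
Patterns match
Same pattern = Yes


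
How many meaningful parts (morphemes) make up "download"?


Word: "download"
Morphemes: down- + load
Each morpheme carries meaning
= 2 morphemes


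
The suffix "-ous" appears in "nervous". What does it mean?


Suffix: -ous
As in: nervous -> nerve + -ous, with a spelling change
Meaning = having quality of


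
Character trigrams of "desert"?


Word: "desert" (length 6)
Number of trigrams = 6 - 3 + 1 = 4
  Position 0: "des"
  Position 1: "ese"
  Position 2: "ser"
  Position 3: "ert"
Trigrams = "des", "ese", "ser", "ert"


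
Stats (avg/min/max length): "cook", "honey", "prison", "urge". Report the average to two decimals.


Lengths: "cook"=4, "honey"=5, "prison"=6, "urge"=4
Sum = 19, Count = 4
Average = 19/4 = 4.75
= avg=4.75, min=4, max=6


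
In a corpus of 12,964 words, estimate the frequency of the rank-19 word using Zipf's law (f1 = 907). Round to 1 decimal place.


Zipf's law: f(r) = f(1) / r
f(1) = 907
f(19) = 907 / 19
= 47.7 occurrences


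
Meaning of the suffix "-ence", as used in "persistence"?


Suffix: -ence
Example: persistence (persist + -ence)
Meaning = state of


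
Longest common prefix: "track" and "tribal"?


Word 1: "track"
Word 2: "tribal"
Comparing from start:
  Pos 0: 't' == 't'
  Pos 1: 'r' == 'r'
  Pos 2: 'a' != 'i' (stop)
LCP = "tr" (length 2)


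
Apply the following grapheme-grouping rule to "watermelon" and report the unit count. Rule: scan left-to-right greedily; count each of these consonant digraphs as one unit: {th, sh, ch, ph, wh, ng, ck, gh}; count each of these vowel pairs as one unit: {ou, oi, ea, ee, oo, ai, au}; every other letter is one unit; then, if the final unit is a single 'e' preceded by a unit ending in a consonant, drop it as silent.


Word: "watermelon" (10 letters)
Left-to-right scan:
  1. 'w' (letter)
  2. 'a' (letter)
  3. 't' (letter)
  4. 'e' (letter)
  5. 'r' (letter)
  6. 'm' (letter)
  7. 'e' (letter)
  8. 'l' (letter)
  9. 'o' (letter)
  10. 'n' (letter)
Units from scan: 10
Sound units = 10 units


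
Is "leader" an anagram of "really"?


Word 1: "really" → sorted: aellry
Word 2: "leader" → sorted: adeelr
Same letters? aellry != adeelr
Anagram = No


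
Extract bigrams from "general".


Word: "general" (length 7)
Number of bigrams = 7 - 2 + 1 = 6
  Position 0: "ge"
  Position 1: "en"
  Position 2: "ne"
  Position 3: "er"
  Position 4: "ra"
  Position 5: "al"
Bigrams = "ge", "en", "ne", "er", "ra", "al"


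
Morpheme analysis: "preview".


Word: "preview"
Morphemes: pre- + view
Each morpheme carries meaning
= 2 morphemes


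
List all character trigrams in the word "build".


Word: "build" (length 5)
Number of trigrams = 5 - 3 + 1 = 3
  Position 0: "bui"
  Position 1: "uil"
  Position 2: "ild"
Trigrams = "bui", "uil", "ild"


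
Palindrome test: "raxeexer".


Word: "raxeexer"
Reversed: "rexeexar"
Forward == Backward? raxeexer != rexeexar
Palindrome = No


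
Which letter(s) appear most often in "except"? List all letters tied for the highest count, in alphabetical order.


Word: "except"
Letter counts:
  'c': 1
  'e': 2
  'p': 1
  't': 1
  'x': 1
Maximum count = 2
Most frequent = 'e' (2 times each)


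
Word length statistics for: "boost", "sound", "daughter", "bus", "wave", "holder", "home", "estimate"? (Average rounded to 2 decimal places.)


Lengths: "boost"=5, "sound"=5, "daughter"=8, "bus"=3, "wave"=4, "holder"=6, "home"=4, "estimate"=8
Sum = 43, Count = 8
Average = 43/8 = 5.38
= avg=5.38, min=3, max=8


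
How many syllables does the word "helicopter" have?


Word: "helicopter"
Syllable breakdown: hel | i | cop | ter
Counting: 4 parts
= 4 syllables


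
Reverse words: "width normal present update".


Original: "width normal present update"
Words (1..n): width | normal | present | update
Reversed (n..1): update | present | normal | width
Result = "update present normal width"


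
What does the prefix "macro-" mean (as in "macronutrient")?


Prefix: macro-
Example: macronutrient (macro- + nutrient)
Meaning = large


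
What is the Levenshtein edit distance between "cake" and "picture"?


Word 1: "cake" (length 4)
Word 2: "picture" (length 7)
One optimal edit sequence (insert/delete/substitute each cost 1):
  1. insert 'p'  (+1)
  2. insert 'i'  (+1)
  3. keep 'c'
  4. insert 't'  (+1)
  5. substitute 'a' -> 'u'  (+1)
  6. substitute 'k' -> 'r'  (+1)
  7. keep 'e'
Total edit operations: 5
Edit distance = 5


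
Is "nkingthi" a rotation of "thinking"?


Word: "thinking", Candidate: "nkingthi"
Method: check if candidate is substring of word+word
"thinkingthinking" contains "nkingthi"? Yes
Is rotation = Yes


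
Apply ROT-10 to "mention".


Word: "mention"
Shift: 10
Each letter → (letter + shift) mod 26:
  'm' (12) + 10 = 22 → 'w'
  'e' (4) + 10 = 14 → 'o'
  'n' (13) + 10 = 23 → 'x'
  't' (19) + 10 = 3 → 'd'
  'i' (8) + 10 = 18 → 's'
  'o' (14) + 10 = 24 → 'y'
  'n' (13) + 10 = 23 → 'x'
Result = "woxdsyx"


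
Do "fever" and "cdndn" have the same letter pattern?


Pattern of "fever": [0, 1, 2, 1, 3]
Pattern of "cdndn": [0, 1, 2, 1, 2]
Patterns do not match
Same pattern = No


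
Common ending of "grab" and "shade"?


Word 1: "grab"
Word 2: "shade"
Comparing from end:
  Pos -1: 'b' != 'e' (stop)
LCS = "" (length 0)


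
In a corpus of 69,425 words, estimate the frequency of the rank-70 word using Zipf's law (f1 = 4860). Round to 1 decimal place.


Zipf's law: f(r) = f(1) / r
f(1) = 4860
f(70) = 4860 / 70
= 69.4 occurrences


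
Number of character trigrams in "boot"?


Word: "boot" (length 4)
Number of 3-grams = length - 3 + 1 = 4 - 3 + 1
= 2


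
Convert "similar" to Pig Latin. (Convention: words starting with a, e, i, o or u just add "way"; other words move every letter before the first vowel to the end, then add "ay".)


Word: "similar"
Starts with consonant(s) → move to end, add 'ay'
Consonant cluster: "s"
Pig Latin = "imilarsay"


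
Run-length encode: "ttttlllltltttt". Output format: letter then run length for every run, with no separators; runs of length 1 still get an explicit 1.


String: "ttttlllltltttt"
Scanning for consecutive runs:
  't' x 4
  'l' x 4
  't' x 1
  'l' x 1
  't' x 4
RLE = "t4l4t1l1t4"


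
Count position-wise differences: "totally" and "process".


Comparing character by character (same length = 7):
  Pos 0: 't' vs 'p' !=
  Pos 1: 'o' vs 'r' !=
  Pos 2: 't' vs 'o' !=
  Pos 3: 'a' vs 'c' !=
  Pos 4: 'l' vs 'e' !=
  Pos 5: 'l' vs 's' !=
  Pos 6: 'y' vs 's' !=
Hamming distance = 7


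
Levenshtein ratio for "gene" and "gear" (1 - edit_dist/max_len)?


Word 1: "gene" (length 4)
Word 2: "gear" (length 4)
One optimal edit sequence:
  1. keep 'g'
  2. keep 'e'
  3. substitute 'n' -> 'a'  (+1)
  4. substitute 'e' -> 'r'  (+1)
Edit distance = 2
Max length = max(4, 4) = 4
Similarity = 1 - 2/4
= 0.5000


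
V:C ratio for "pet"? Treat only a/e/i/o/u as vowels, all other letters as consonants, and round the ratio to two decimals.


Word: "pet"
Vowels (a,e,i,o,u): 1
Consonants: 2
Ratio = 1/2
= 0.50


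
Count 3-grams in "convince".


Word: "convince" (length 8)
Number of 3-grams = length - 3 + 1 = 8 - 3 + 1
= 6


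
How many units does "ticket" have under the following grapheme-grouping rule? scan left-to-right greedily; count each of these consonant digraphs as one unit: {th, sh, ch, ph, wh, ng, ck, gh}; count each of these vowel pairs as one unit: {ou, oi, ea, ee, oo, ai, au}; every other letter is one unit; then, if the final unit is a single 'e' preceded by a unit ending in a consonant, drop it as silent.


Word: "ticket" (6 letters)
Left-to-right scan:
  1. 't' (letter)
  2. 'i' (letter)
  3. 'ck' (digraph)
  4. 'e' (letter)
  5. 't' (letter)
Units from scan: 5
Sound units = 5 units


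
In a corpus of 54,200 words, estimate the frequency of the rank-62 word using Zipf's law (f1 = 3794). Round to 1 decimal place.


Zipf's law: f(r) = f(1) / r
f(1) = 3794
f(62) = 3794 / 62
= 61.2 occurrences


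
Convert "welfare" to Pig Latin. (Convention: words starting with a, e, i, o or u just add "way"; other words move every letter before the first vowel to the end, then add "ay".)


Word: "welfare"
Starts with consonant(s) → move to end, add 'ay'
Consonant cluster: "w"
Pig Latin = "elfareway"


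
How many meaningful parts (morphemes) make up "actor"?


Word: "actor"
Morphemes: act / -or
Each morpheme carries meaning
= 2 morphemes


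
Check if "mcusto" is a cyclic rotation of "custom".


Word: "custom", Candidate: "mcusto"
Method: check if candidate is substring of word+word
"customcustom" contains "mcusto"? Yes
Is rotation = Yes


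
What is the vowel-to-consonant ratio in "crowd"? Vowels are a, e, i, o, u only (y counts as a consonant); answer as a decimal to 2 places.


Word: "crowd"
Vowels (a,e,i,o,u): 1
Consonants: 4
Ratio = 1/4
= 0.25


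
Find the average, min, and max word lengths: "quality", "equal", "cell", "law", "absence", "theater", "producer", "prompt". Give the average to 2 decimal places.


Lengths: "quality"=7, "equal"=5, "cell"=4, "law"=3, "absence"=7, "theater"=7, "producer"=8, "prompt"=6
Sum = 47, Count = 8
Average = 47/8 = 5.88
= avg=5.88, min=3, max=8


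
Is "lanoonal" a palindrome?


Word: "lanoonal"
Reversed: "lanoonal"
Forward == Backward? lanoonal == lanoonal
Palindrome = Yes


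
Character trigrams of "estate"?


Word: "estate" (length 6)
Number of trigrams = 6 - 3 + 1 = 4
  Position 0: "est"
  Position 1: "sta"
  Position 2: "tat"
  Position 3: "ate"
Trigrams = "est", "sta", "tat", "ate"


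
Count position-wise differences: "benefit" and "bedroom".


Comparing character by character (same length = 7):
  Pos 0: 'b' vs 'b' =
  Pos 1: 'e' vs 'e' =
  Pos 2: 'n' vs 'd' !=
  Pos 3: 'e' vs 'r' !=
  Pos 4: 'f' vs 'o' !=
  Pos 5: 'i' vs 'o' !=
  Pos 6: 't' vs 'm' !=
Hamming distance = 5


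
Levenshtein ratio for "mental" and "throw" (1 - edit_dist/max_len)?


Word 1: "mental" (length 6)
Word 2: "throw" (length 5)
One optimal edit sequence:
  1. delete 'm'  (+1)
  2. substitute 'e' -> 't'  (+1)
  3. substitute 'n' -> 'h'  (+1)
  4. substitute 't' -> 'r'  (+1)
  5. substitute 'a' -> 'o'  (+1)
  6. substitute 'l' -> 'w'  (+1)
Edit distance = 6
Max length = max(6, 5) = 6
Similarity = 1 - 6/6
= 0.0000


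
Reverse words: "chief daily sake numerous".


Original: "chief daily sake numerous"
Words (1..n): chief | daily | sake | numerous
Reversed (n..1): numerous | sake | daily | chief
Result = "numerous sake daily chief"


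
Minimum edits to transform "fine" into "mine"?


Word 1: "fine" (length 4)
Word 2: "mine" (length 4)
One optimal edit sequence (insert/delete/substitute each cost 1):
  1. substitute 'f' -> 'm'  (+1)
  2. keep 'i'
  3. keep 'n'
  4. keep 'e'
Total edit operations: 1
Edit distance = 1


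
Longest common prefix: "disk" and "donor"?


Word 1: "disk"
Word 2: "donor"
Comparing from start:
  Pos 0: 'd' == 'd'
  Pos 1: 'i' != 'o' (stop)
LCP = "d" (length 1)


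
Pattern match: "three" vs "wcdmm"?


Pattern of "three": [0, 1, 2, 3, 3]
Pattern of "wcdmm": [0, 1, 2, 3, 3]
Patterns match
Same pattern = Yes


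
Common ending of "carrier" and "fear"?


Word 1: "carrier"
Word 2: "fear"
Comparing from end:
  Pos -1: 'r' == 'r'
  Pos -2: 'e' != 'a' (stop)
LCS = "r" (length 1)


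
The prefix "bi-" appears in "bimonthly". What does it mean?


Prefix: bi-
Example: bimonthly = bi- + monthly
Meaning = two


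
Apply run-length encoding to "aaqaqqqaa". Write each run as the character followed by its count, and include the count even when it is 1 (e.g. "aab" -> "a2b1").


String: "aaqaqqqaa"
Scanning for consecutive runs:
  'a' x 2
  'q' x 1
  'a' x 1
  'q' x 3
  'a' x 2
RLE = "a2q1a1q3a2"


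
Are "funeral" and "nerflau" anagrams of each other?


Word 1: "funeral" → sorted: aeflnru
Word 2: "nerflau" → sorted: aeflnru
Same letters? aeflnru == aeflnru
Anagram = Yes


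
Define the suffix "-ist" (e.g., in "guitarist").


Suffix: -ist
Example: guitarist = guitar + -ist
Meaning = one who practices


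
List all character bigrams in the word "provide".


Word: "provide" (length 7)
Number of bigrams = 7 - 2 + 1 = 6
  Position 0: "pr"
  Position 1: "ro"
  Position 2: "ov"
  Position 3: "vi"
  Position 4: "id"
  Position 5: "de"
Bigrams = "pr", "ro", "ov", "vi", "id", "de"


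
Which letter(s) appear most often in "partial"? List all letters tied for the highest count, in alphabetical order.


Word: "partial"
Letter counts:
  'a': 2
  'i': 1
  'l': 1
  'p': 1
  'r': 1
  't': 1
Maximum count = 2
Most frequent = 'a' (2 times each)


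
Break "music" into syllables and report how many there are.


Word: "music"
Syllable breakdown: mu / sic
Counting: 2 parts
= 2 syllables


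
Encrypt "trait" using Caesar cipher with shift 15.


Word: "trait"
Shift: 15
Each letter → (letter + shift) mod 26:
  't' (19) + 15 = 8 → 'i'
  'r' (17) + 15 = 6 → 'g'
  'a' (0) + 15 = 15 → 'p'
  'i' (8) + 15 = 23 → 'x'
  't' (19) + 15 = 8 → 'i'
Result = "igpxi"


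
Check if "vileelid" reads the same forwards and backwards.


Word: "vileelid"
Reversed: "dileeliv"
Forward == Backward? vileelid != dileeliv
Palindrome = No


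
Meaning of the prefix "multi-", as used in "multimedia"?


Prefix: multi-
As in: multimedia -> multi- + media
Meaning = many


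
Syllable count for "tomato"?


Word: "tomato"
Syllable breakdown: to-ma-to
Counting: 3 parts
= 3 syllables


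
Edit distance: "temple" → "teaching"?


Word 1: "temple" (length 6)
Word 2: "teaching" (length 8)
One optimal edit sequence (insert/delete/substitute each cost 1):
  1. keep 't'
  2. keep 'e'
  3. insert 'a'  (+1)
  4. insert 'c'  (+1)
  5. substitute 'm' -> 'h'  (+1)
  6. substitute 'p' -> 'i'  (+1)
  7. substitute 'l' -> 'n'  (+1)
  8. substitute 'e' -> 'g'  (+1)
Total edit operations: 6
Edit distance = 6


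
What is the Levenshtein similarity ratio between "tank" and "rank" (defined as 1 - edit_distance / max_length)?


Word 1: "tank" (length 4)
Word 2: "rank" (length 4)
One optimal edit sequence:
  1. substitute 't' -> 'r'  (+1)
  2. keep 'a'
  3. keep 'n'
  4. keep 'k'
Edit distance = 1
Max length = max(4, 4) = 4
Similarity = 1 - 1/4
= 0.7500


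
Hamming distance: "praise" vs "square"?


Comparing character by character (same length = 6):
  Pos 0: 'p' vs 's' !=
  Pos 1: 'r' vs 'q' !=
  Pos 2: 'a' vs 'u' !=
  Pos 3: 'i' vs 'a' !=
  Pos 4: 's' vs 'r' !=
  Pos 5: 'e' vs 'e' =
Hamming distance = 5


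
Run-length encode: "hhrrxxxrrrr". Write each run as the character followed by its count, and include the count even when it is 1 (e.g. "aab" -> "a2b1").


String: "hhrrxxxrrrr"
Scanning for consecutive runs:
  'h' x 2
  'r' x 2
  'x' x 3
  'r' x 4
RLE = "h2r2x3r4"


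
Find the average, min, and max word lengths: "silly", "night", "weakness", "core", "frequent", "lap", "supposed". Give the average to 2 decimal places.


Lengths: "silly"=5, "night"=5, "weakness"=8, "core"=4, "frequent"=8, "lap"=3, "supposed"=8
Sum = 41, Count = 7
Average = 41/7 = 5.86
= avg=5.86, min=3, max=8


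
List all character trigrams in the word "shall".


Word: "shall" (length 5)
Number of trigrams = 5 - 3 + 1 = 3
  Position 0: "sha"
  Position 1: "hal"
  Position 2: "all"
Trigrams = "sha", "hal", "all"
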